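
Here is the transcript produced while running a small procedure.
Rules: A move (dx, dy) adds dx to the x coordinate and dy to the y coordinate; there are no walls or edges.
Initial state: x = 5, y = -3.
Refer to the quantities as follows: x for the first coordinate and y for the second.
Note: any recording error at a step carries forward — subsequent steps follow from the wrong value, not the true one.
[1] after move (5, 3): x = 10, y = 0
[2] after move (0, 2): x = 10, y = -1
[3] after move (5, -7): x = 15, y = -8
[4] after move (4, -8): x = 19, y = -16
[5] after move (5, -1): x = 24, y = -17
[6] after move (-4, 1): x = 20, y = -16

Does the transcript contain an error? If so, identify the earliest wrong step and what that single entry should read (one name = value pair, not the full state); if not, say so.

Recomputing the run from the initial state:
step 1: x = 10, y = 0
step 2: x = 10, y = 2
step 3: x = 15, y = -5
step 4: x = 19, y = -13
step 5: x = 24, y = -14
step 6: x = 20, y = -13
The first disagreement with the transcript is at step 2, where the value should be y = 2.

step 2, y = 2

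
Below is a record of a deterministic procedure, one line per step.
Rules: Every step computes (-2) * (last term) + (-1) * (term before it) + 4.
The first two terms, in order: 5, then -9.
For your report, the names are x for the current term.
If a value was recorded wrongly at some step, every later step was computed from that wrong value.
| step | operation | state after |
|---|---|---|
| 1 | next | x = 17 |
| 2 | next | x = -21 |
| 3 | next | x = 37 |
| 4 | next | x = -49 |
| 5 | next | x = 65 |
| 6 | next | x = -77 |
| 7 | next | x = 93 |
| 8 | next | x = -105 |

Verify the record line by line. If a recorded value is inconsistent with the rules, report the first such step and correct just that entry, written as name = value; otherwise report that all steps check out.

Step 1: x = -2*(-9) + (-1)*(5) + (4) = 17 — no discrepancy.
Step 2: x = -2*(17) + (-1)*(-9) + (4) = -21 — in agreement.
Step 3: x = -2*(-21) + (-1)*(17) + (4) = 29 — the record disagrees here.
Step 3 is the first one off; corrected, x = 29.

step 3, x = 29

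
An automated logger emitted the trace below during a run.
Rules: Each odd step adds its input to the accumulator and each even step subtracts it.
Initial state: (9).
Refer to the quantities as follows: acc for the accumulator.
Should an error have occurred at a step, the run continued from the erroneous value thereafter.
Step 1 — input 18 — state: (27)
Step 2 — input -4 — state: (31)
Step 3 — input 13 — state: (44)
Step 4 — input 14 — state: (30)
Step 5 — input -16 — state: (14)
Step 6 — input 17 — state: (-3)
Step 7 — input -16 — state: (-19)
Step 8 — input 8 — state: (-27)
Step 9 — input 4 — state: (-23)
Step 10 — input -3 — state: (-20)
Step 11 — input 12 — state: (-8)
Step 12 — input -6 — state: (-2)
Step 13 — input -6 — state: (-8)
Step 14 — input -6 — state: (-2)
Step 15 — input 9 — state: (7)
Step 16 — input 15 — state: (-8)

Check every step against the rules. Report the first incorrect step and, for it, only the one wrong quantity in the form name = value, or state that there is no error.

no error

1. acc = 9 + 18 = 27 (confirmed correct)
2. acc = 27 - -4 = 31 (verified)
3. acc = 31 + 13 = 44 (consistent with the trace)
4. acc = 44 - 14 = 30 (in agreement)
5. acc = 30 + -16 = 14 (consistent with the trace)
6. acc = 14 - 17 = -3 (matches)
7. acc = -3 + -16 = -19 (same as recorded)
8. acc = -19 - 8 = -27 (confirmed correct)
9. acc = -27 + 4 = -23 (checks out)
10. acc = -23 - -3 = -20 (exactly as logged)
11. acc = -20 + 12 = -8 (no discrepancy)
12. acc = -8 - -6 = -2 (verified)
13. acc = -2 + -6 = -8 (consistent with the trace)
14. acc = -8 - -6 = -2 (confirmed correct)
15. acc = -2 + 9 = 7 (exactly as logged)
16. acc = 7 - 15 = -8 (exactly as logged)
All steps check out; nothing to correct.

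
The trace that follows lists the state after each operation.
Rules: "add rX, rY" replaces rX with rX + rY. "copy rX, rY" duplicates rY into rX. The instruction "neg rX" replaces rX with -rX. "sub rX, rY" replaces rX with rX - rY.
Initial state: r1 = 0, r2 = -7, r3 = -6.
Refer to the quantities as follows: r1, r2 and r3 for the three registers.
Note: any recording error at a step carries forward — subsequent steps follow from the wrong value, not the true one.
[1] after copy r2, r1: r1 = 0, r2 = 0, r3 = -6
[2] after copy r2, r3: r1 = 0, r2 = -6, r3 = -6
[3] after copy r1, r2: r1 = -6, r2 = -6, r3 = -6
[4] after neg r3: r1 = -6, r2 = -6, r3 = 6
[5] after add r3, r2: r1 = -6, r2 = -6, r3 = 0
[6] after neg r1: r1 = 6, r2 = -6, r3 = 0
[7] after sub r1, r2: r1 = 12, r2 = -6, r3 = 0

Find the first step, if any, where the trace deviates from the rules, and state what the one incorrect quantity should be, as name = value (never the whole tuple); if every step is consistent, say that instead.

Step 1: r2 = 0 — matches.
Step 2: r2 = -6 — checks out.
Step 3: r1 = -6 — same as recorded.
Step 4: r3 = -(-6) = 6 — no discrepancy.
Step 5: r3 = 6 + -6 = 0 — same as recorded.
Step 6: r1 = -(-6) = 6 — consistent with the trace.
Step 7: r1 = 6 - -6 = 12 — checks out.
All entries verified; no error found.

no error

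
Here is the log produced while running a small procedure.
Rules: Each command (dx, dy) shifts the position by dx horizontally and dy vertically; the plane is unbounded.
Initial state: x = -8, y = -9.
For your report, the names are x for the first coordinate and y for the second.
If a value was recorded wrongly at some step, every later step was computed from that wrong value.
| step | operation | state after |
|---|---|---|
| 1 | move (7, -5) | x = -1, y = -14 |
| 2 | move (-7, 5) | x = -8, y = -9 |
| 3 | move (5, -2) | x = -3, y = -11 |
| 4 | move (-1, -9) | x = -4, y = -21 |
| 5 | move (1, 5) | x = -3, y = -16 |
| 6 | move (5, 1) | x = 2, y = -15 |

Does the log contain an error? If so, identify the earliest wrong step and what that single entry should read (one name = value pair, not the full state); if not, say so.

step 4, y = -20

Step 1: x = -8 + (7) = -1, y = -9 + (-5) = -14 — verified.
Step 2: x = -1 + (-7) = -8, y = -14 + (5) = -9 — no discrepancy.
Step 3: x = -8 + (5) = -3, y = -9 + (-2) = -11 — verified.
Step 4: x = -3 + (-1) = -4, y = -11 + (-9) = -20 — the recorded entry deviates here.
Step 4 is the first one off; corrected, y = -20.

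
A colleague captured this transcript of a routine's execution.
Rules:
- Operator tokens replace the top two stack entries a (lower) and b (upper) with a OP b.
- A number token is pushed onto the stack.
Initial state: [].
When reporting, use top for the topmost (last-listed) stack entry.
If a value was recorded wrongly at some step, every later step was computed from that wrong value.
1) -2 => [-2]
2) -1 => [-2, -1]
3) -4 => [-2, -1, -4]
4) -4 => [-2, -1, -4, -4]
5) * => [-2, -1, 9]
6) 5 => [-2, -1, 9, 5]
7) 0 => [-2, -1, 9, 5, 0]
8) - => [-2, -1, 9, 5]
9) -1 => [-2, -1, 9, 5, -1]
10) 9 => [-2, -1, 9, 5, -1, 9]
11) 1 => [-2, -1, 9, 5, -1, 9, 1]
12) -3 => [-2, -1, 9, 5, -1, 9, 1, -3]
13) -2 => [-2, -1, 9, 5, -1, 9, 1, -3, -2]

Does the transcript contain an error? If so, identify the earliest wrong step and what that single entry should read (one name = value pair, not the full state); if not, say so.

step 5, top = 16

1. push -2: top = -2 (matches)
2. push -1: top = -1 (confirmed correct)
3. push -4: top = -4 (matches)
4. push -4: top = -4 (checks out)
5. -4 * -4 = 16 (a discrepancy with the transcript)
Conclusion: step 5 carries the first error; the entry should be top = 16.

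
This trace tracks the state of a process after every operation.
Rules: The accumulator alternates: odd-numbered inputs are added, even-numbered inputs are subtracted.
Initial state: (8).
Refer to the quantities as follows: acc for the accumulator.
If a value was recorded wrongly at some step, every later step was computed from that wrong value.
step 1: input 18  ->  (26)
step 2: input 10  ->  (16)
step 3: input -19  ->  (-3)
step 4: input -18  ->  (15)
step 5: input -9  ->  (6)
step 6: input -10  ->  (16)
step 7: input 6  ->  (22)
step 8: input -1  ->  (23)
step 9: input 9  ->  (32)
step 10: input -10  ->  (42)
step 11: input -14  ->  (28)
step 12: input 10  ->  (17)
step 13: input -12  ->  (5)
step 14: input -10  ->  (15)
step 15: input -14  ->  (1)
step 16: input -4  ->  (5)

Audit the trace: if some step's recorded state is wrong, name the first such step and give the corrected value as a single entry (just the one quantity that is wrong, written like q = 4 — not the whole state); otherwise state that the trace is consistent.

step 12, acc = 18

Step 1: acc = 8 + 18 = 26 — matches.
Step 2: acc = 26 - 10 = 16 — exactly as logged.
Step 3: acc = 16 + -19 = -3 — checks out.
Step 4: acc = -3 - -18 = 15 — matches.
Step 5: acc = 15 + -9 = 6 — confirmed correct.
Step 6: acc = 6 - -10 = 16 — matches.
Step 7: acc = 16 + 6 = 22 — agrees with the trace.
Step 8: acc = 22 - -1 = 23 — agrees with the trace.
Step 9: acc = 23 + 9 = 32 — exactly as logged.
Step 10: acc = 32 - -10 = 42 — same as recorded.
Step 11: acc = 42 + -14 = 28 — confirmed correct.
Step 12: acc = 28 - 10 = 18 — not what was recorded.
The earliest wrong entry is at step 12: it should read acc = 18.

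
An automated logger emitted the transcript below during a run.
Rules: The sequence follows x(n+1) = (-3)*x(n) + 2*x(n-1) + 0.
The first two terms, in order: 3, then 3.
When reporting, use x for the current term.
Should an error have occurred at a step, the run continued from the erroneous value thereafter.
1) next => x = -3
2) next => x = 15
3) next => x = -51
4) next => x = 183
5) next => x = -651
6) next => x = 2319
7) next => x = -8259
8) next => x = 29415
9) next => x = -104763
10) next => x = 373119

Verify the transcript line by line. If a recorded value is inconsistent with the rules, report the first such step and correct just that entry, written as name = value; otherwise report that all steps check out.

no error

Step 1: x = -3*(3) + (2)*(3) + (0) = -3 — same as recorded.
Step 2: x = -3*(-3) + (2)*(3) + (0) = 15 — same as recorded.
Step 3: x = -3*(15) + (2)*(-3) + (0) = -51 — consistent with the transcript.
Step 4: x = -3*(-51) + (2)*(15) + (0) = 183 — same as recorded.
Step 5: x = -3*(183) + (2)*(-51) + (0) = -651 — no discrepancy.
Step 6: x = -3*(-651) + (2)*(183) + (0) = 2319 — no discrepancy.
Step 7: x = -3*(2319) + (2)*(-651) + (0) = -8259 — same as recorded.
Step 8: x = -3*(-8259) + (2)*(2319) + (0) = 29415 — same as recorded.
Step 9: x = -3*(29415) + (2)*(-8259) + (0) = -104763 — verified.
Step 10: x = -3*(-104763) + (2)*(29415) + (0) = 373119 — no discrepancy.
All entries verified; no error found.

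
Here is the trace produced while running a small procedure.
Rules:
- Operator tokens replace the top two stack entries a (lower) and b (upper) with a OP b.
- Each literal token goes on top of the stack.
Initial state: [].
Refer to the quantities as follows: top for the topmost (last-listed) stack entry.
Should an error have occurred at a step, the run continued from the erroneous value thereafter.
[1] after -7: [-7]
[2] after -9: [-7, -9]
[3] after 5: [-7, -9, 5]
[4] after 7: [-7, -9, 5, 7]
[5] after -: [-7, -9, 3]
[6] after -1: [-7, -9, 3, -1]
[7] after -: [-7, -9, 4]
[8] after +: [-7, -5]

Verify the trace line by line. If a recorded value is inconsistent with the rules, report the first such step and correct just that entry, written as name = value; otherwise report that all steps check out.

1. push -7: top = -7 (exactly as logged)
2. push -9: top = -9 (verified)
3. push 5: top = 5 (checks out)
4. push 7: top = 7 (same as recorded)
5. 5 - 7 = -2 (the recorded entry deviates here)
The audit stops at step 5: the recorded entry is wrong and should be top = -2.

step 5, top = -2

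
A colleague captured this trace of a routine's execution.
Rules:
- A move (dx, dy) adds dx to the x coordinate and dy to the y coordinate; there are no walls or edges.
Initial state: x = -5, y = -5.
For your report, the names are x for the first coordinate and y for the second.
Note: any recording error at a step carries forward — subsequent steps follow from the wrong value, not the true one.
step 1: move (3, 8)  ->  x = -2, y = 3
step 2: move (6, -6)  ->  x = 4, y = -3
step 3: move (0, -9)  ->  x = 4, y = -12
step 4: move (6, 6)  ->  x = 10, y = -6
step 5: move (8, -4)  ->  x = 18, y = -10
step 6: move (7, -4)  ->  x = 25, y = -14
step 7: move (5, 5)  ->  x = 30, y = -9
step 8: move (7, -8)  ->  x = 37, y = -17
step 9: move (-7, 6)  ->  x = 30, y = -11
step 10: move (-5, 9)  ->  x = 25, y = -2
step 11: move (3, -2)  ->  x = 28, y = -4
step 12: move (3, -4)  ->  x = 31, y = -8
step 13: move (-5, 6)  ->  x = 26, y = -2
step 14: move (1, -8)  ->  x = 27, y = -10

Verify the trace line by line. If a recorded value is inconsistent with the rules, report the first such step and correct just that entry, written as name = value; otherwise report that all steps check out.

step 1: x = -5 + (3) = -2, y = -5 + (8) = 3 -> exactly as logged
step 2: x = -2 + (6) = 4, y = 3 + (-6) = -3 -> in agreement
step 3: x = 4 + (0) = 4, y = -3 + (-9) = -12 -> verified
step 4: x = 4 + (6) = 10, y = -12 + (6) = -6 -> consistent with the trace
step 5: x = 10 + (8) = 18, y = -6 + (-4) = -10 -> agrees with the trace
step 6: x = 18 + (7) = 25, y = -10 + (-4) = -14 -> consistent with the trace
step 7: x = 25 + (5) = 30, y = -14 + (5) = -9 -> exactly as logged
step 8: x = 30 + (7) = 37, y = -9 + (-8) = -17 -> no discrepancy
step 9: x = 37 + (-7) = 30, y = -17 + (6) = -11 -> checks out
step 10: x = 30 + (-5) = 25, y = -11 + (9) = -2 -> same as recorded
step 11: x = 25 + (3) = 28, y = -2 + (-2) = -4 -> same as recorded
step 12: x = 28 + (3) = 31, y = -4 + (-4) = -8 -> no discrepancy
step 13: x = 31 + (-5) = 26, y = -8 + (6) = -2 -> confirmed correct
step 14: x = 26 + (1) = 27, y = -2 + (-8) = -10 -> matches
Nothing is out of place; the run is error-free.

no error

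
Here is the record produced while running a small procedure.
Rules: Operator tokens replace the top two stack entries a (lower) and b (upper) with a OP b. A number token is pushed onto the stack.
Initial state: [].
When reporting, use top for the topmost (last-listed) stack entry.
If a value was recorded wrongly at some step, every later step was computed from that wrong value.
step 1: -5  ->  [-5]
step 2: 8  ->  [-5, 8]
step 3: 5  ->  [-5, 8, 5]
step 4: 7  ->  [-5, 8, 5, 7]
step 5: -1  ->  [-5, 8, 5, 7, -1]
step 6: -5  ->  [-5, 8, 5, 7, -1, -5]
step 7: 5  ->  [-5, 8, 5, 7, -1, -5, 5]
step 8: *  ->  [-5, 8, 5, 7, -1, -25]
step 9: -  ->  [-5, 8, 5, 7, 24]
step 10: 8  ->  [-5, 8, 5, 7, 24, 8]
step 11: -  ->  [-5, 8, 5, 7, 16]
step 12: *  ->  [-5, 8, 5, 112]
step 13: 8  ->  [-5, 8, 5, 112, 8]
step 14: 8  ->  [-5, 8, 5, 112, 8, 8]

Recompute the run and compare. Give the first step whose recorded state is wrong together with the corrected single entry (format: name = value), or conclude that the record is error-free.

Recomputing the run from the initial state:
step 1: [-5]
step 2: [-5, 8]
step 3: [-5, 8, 5]
step 4: [-5, 8, 5, 7]
step 5: [-5, 8, 5, 7, -1]
step 6: [-5, 8, 5, 7, -1, -5]
step 7: [-5, 8, 5, 7, -1, -5, 5]
step 8: [-5, 8, 5, 7, -1, -25]
step 9: [-5, 8, 5, 7, 24]
step 10: [-5, 8, 5, 7, 24, 8]
step 11: [-5, 8, 5, 7, 16]
step 12: [-5, 8, 5, 112]
step 13: [-5, 8, 5, 112, 8]
step 14: [-5, 8, 5, 112, 8, 8]
This matches the record at every step.

no error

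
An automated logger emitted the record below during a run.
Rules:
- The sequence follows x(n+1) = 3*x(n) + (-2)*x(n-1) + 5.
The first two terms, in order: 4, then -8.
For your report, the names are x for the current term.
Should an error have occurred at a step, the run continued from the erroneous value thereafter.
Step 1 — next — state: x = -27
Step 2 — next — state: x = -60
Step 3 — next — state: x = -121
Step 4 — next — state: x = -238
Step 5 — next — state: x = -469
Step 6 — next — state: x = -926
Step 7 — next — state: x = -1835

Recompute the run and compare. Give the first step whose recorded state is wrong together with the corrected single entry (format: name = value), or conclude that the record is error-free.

1. x = 3*(-8) + (-2)*(4) + (5) = -27 (same as recorded)
2. x = 3*(-27) + (-2)*(-8) + (5) = -60 (verified)
3. x = 3*(-60) + (-2)*(-27) + (5) = -121 (verified)
4. x = 3*(-121) + (-2)*(-60) + (5) = -238 (in agreement)
5. x = 3*(-238) + (-2)*(-121) + (5) = -467 (this is not what the record shows)
Step 5 is the first one off; corrected, x = -467.

step 5, x = -467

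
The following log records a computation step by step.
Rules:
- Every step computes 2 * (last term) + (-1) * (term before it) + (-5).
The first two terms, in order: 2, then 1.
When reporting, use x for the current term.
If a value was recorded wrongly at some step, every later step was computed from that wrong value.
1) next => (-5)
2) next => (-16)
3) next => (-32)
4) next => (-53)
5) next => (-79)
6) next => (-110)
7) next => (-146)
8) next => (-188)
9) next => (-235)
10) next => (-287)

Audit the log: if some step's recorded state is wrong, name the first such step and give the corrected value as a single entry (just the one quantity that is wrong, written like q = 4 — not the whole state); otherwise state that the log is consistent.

step 8, x = -187

step 1: x = 2*(1) + (-1)*(2) + (-5) = -5 -> no discrepancy
step 2: x = 2*(-5) + (-1)*(1) + (-5) = -16 -> checks out
step 3: x = 2*(-16) + (-1)*(-5) + (-5) = -32 -> agrees with the log
step 4: x = 2*(-32) + (-1)*(-16) + (-5) = -53 -> same as recorded
step 5: x = 2*(-53) + (-1)*(-32) + (-5) = -79 -> confirmed correct
step 6: x = 2*(-79) + (-1)*(-53) + (-5) = -110 -> checks out
step 7: x = 2*(-110) + (-1)*(-79) + (-5) = -146 -> in agreement
step 8: x = 2*(-146) + (-1)*(-110) + (-5) = -187 -> the entry is off here
The earliest wrong entry is at step 8: it should read x = -187.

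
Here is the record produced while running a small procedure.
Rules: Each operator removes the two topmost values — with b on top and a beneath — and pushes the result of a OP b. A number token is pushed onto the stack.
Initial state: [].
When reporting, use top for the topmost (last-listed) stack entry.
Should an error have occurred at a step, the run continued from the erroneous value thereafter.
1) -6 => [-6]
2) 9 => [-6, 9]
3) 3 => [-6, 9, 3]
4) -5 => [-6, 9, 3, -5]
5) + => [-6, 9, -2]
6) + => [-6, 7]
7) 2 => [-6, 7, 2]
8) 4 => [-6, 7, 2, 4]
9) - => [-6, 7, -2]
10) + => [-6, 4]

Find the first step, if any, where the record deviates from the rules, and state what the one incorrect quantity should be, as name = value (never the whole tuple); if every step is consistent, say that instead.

1. push -6: top = -6 (in agreement)
2. push 9: top = 9 (consistent with the record)
3. push 3: top = 3 (checks out)
4. push -5: top = -5 (matches)
5. 3 + -5 = -2 (checks out)
6. 9 + -2 = 7 (verified)
7. push 2: top = 2 (matches)
8. push 4: top = 4 (in agreement)
9. 2 - 4 = -2 (consistent with the record)
10. 7 + -2 = 5 (this is not what the record shows)
Conclusion: step 10 carries the first error; the entry should be top = 5.

step 10, top = 5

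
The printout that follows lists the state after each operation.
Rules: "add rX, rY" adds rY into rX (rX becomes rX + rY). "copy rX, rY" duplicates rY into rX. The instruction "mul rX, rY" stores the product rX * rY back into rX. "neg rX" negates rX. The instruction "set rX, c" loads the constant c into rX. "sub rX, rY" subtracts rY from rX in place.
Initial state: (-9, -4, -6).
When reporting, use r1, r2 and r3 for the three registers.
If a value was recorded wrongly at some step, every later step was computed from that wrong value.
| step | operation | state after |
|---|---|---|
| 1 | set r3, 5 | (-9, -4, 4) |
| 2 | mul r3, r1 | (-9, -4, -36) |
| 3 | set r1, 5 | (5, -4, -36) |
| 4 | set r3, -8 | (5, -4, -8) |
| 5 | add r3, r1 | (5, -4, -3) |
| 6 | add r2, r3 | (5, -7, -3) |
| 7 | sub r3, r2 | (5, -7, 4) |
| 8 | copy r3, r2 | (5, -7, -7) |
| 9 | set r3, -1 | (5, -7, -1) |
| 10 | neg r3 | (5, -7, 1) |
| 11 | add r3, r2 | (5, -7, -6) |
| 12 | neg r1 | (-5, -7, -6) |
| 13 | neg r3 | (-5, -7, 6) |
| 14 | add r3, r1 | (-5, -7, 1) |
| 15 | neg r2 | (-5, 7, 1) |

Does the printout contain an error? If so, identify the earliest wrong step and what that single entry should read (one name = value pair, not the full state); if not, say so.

step 1, r3 = 5

step 1: r3 = 5 -> the printout disagrees here
The earliest wrong entry is at step 1: it should read r3 = 5.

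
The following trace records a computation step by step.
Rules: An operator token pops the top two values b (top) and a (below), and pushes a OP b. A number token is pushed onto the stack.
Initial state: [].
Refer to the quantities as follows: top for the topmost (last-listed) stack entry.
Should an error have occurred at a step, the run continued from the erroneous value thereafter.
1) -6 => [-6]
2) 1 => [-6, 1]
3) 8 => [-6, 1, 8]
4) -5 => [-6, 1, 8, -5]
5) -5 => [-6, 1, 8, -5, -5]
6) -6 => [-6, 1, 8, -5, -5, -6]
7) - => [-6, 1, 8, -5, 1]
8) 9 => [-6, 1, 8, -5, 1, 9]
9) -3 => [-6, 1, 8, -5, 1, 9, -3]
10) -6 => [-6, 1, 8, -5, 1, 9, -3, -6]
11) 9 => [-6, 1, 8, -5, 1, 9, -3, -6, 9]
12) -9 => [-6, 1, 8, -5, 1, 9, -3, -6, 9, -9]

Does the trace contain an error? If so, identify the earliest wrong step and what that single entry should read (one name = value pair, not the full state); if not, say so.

no error

1. push -6: top = -6 (exactly as logged)
2. push 1: top = 1 (consistent with the trace)
3. push 8: top = 8 (matches)
4. push -5: top = -5 (agrees with the trace)
5. push -5: top = -5 (confirmed correct)
6. push -6: top = -6 (confirmed correct)
7. -5 - -6 = 1 (consistent with the trace)
8. push 9: top = 9 (consistent with the trace)
9. push -3: top = -3 (verified)
10. push -6: top = -6 (matches)
11. push 9: top = 9 (agrees with the trace)
12. push -9: top = -9 (consistent with the trace)
The whole run recomputes cleanly — no discrepancies.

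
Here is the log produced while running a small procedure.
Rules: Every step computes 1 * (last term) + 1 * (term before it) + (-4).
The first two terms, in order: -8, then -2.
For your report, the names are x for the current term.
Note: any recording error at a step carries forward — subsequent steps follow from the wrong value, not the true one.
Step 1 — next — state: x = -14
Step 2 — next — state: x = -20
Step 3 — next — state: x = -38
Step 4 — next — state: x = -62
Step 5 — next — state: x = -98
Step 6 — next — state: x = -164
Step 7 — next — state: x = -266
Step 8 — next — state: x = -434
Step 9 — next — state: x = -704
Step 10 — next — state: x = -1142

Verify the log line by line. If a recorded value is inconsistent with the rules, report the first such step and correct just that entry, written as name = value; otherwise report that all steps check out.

Recomputing the run from the initial state:
step 1: x = -14
step 2: x = -20
step 3: x = -38
step 4: x = -62
step 5: x = -104
step 6: x = -170
step 7: x = -278
step 8: x = -452
step 9: x = -734
step 10: x = -1190
The first disagreement with the log is at step 5, where the value should be x = -104.

step 5, x = -104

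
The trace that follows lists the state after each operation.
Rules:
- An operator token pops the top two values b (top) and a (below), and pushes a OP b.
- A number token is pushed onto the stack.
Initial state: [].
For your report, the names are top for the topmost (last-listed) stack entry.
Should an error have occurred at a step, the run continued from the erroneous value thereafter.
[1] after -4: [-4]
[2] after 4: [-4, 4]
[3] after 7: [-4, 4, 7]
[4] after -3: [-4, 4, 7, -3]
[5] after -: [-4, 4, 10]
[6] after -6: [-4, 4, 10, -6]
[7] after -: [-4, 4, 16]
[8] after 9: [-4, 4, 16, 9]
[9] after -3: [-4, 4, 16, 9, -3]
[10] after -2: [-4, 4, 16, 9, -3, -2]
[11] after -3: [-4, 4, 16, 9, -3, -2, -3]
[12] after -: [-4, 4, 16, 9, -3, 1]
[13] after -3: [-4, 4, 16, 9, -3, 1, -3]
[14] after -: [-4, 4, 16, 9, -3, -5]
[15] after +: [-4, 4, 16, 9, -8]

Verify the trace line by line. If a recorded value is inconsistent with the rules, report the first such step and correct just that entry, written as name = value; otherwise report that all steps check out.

step 14, top = 4

Recomputing the run from the initial state:
step 1: [-4]
step 2: [-4, 4]
step 3: [-4, 4, 7]
step 4: [-4, 4, 7, -3]
step 5: [-4, 4, 10]
step 6: [-4, 4, 10, -6]
step 7: [-4, 4, 16]
step 8: [-4, 4, 16, 9]
step 9: [-4, 4, 16, 9, -3]
step 10: [-4, 4, 16, 9, -3, -2]
step 11: [-4, 4, 16, 9, -3, -2, -3]
step 12: [-4, 4, 16, 9, -3, 1]
step 13: [-4, 4, 16, 9, -3, 1, -3]
step 14: [-4, 4, 16, 9, -3, 4]
step 15: [-4, 4, 16, 9, 1]
The first disagreement with the trace is at step 14, where the value should be top = 4.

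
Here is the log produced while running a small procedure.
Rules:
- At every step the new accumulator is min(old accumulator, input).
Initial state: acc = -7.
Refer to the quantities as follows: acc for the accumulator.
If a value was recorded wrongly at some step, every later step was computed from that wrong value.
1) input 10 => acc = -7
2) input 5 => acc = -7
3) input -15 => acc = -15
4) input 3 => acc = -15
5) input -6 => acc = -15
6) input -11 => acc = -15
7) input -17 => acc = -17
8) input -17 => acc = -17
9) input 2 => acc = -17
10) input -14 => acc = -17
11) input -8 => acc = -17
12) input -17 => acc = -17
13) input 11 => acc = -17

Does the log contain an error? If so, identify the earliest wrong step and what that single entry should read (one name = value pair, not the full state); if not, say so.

Recomputing the run from the initial state:
step 1: acc = -7
step 2: acc = -7
step 3: acc = -15
step 4: acc = -15
step 5: acc = -15
step 6: acc = -15
step 7: acc = -17
step 8: acc = -17
step 9: acc = -17
step 10: acc = -17
step 11: acc = -17
step 12: acc = -17
step 13: acc = -17
This matches the log at every step.

no error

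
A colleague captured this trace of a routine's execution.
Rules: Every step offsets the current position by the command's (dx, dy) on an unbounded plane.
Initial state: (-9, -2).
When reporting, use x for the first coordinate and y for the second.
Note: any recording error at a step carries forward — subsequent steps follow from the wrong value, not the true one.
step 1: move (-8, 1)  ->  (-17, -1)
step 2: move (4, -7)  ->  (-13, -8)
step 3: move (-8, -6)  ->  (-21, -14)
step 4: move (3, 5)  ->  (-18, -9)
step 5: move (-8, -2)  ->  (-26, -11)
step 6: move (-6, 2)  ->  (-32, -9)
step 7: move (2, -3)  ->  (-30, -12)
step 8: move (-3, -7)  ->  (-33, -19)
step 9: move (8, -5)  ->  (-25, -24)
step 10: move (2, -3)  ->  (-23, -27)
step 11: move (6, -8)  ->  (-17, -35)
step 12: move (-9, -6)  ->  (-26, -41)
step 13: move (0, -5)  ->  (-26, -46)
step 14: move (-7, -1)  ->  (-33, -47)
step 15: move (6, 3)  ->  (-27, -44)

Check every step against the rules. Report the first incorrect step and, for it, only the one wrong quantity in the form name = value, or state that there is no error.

step 1: x = -9 + (-8) = -17, y = -2 + (1) = -1 -> verified
step 2: x = -17 + (4) = -13, y = -1 + (-7) = -8 -> checks out
step 3: x = -13 + (-8) = -21, y = -8 + (-6) = -14 -> in agreement
step 4: x = -21 + (3) = -18, y = -14 + (5) = -9 -> agrees with the trace
step 5: x = -18 + (-8) = -26, y = -9 + (-2) = -11 -> verified
step 6: x = -26 + (-6) = -32, y = -11 + (2) = -9 -> same as recorded
step 7: x = -32 + (2) = -30, y = -9 + (-3) = -12 -> no discrepancy
step 8: x = -30 + (-3) = -33, y = -12 + (-7) = -19 -> in agreement
step 9: x = -33 + (8) = -25, y = -19 + (-5) = -24 -> same as recorded
step 10: x = -25 + (2) = -23, y = -24 + (-3) = -27 -> no discrepancy
step 11: x = -23 + (6) = -17, y = -27 + (-8) = -35 -> checks out
step 12: x = -17 + (-9) = -26, y = -35 + (-6) = -41 -> same as recorded
step 13: x = -26 + (0) = -26, y = -41 + (-5) = -46 -> in agreement
step 14: x = -26 + (-7) = -33, y = -46 + (-1) = -47 -> same as recorded
step 15: x = -33 + (6) = -27, y = -47 + (3) = -44 -> same as recorded
The recomputation confirms every line.

no error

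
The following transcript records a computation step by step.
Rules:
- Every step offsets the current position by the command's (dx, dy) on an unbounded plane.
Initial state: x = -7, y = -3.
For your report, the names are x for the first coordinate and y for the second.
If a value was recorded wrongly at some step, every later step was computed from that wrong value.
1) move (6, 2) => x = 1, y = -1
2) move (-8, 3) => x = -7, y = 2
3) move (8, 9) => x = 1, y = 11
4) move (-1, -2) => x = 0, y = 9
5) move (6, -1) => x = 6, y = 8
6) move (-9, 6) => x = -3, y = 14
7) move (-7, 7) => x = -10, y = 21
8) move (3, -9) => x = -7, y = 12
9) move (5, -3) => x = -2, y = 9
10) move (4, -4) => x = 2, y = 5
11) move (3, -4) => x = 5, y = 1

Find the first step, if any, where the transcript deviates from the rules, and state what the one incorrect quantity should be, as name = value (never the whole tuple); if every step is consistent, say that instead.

1. x = -7 + (6) = -1, y = -3 + (2) = -1 (the transcript has a different value)
First incorrect step: 1; the correct value is x = -1.

step 1, x = -1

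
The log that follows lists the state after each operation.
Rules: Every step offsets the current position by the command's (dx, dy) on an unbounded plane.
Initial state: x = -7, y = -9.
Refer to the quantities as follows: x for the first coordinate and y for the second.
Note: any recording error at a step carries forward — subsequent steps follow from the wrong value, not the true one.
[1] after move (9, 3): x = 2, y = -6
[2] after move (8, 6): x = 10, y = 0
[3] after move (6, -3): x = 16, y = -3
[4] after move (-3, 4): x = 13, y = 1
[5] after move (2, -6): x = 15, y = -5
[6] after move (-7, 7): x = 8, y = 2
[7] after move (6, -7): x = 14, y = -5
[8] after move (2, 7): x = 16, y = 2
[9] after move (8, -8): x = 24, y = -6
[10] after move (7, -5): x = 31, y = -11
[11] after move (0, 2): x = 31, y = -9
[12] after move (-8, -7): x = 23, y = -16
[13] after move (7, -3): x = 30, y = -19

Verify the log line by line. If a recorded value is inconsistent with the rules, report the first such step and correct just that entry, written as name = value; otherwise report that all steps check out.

Recomputing the run from the initial state:
step 1: x = 2, y = -6
step 2: x = 10, y = 0
step 3: x = 16, y = -3
step 4: x = 13, y = 1
step 5: x = 15, y = -5
step 6: x = 8, y = 2
step 7: x = 14, y = -5
step 8: x = 16, y = 2
step 9: x = 24, y = -6
step 10: x = 31, y = -11
step 11: x = 31, y = -9
step 12: x = 23, y = -16
step 13: x = 30, y = -19
This matches the log at every step.

no error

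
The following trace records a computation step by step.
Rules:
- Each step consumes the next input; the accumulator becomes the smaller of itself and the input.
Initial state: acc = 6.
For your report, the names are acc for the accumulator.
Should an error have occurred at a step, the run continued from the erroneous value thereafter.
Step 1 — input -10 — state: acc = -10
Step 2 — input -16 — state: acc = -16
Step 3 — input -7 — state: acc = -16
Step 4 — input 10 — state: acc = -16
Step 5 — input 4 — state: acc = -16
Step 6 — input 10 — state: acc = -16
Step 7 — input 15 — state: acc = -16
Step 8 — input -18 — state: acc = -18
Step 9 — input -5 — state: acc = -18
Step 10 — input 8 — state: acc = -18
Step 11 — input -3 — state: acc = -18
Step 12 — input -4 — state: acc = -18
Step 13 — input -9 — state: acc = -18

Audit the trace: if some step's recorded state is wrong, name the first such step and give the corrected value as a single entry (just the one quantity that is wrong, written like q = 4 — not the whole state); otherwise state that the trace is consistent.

1. acc = min(6, -10) = -10 (agrees with the trace)
2. acc = min(-10, -16) = -16 (matches)
3. acc = min(-16, -7) = -16 (agrees with the trace)
4. acc = min(-16, 10) = -16 (no discrepancy)
5. acc = min(-16, 4) = -16 (confirmed correct)
6. acc = min(-16, 10) = -16 (confirmed correct)
7. acc = min(-16, 15) = -16 (same as recorded)
8. acc = min(-16, -18) = -18 (matches)
9. acc = min(-18, -5) = -18 (checks out)
10. acc = min(-18, 8) = -18 (exactly as logged)
11. acc = min(-18, -3) = -18 (checks out)
12. acc = min(-18, -4) = -18 (no discrepancy)
13. acc = min(-18, -9) = -18 (checks out)
The whole run recomputes cleanly — no discrepancies.

no error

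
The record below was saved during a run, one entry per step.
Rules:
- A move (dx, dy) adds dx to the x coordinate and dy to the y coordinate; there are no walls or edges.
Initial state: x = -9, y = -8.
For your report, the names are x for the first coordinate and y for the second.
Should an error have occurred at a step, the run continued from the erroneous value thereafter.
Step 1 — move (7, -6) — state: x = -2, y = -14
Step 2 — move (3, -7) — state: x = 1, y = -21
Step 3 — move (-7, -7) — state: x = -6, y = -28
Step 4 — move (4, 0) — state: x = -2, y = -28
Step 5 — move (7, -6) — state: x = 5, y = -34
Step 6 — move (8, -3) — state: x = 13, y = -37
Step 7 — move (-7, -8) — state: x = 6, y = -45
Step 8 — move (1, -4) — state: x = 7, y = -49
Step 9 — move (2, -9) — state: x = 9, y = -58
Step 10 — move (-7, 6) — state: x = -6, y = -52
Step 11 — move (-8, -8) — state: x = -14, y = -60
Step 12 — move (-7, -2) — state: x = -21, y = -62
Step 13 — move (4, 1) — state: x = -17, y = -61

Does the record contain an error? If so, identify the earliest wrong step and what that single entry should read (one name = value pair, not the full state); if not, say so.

step 10, x = 2

Recomputing the run from the initial state:
step 1: x = -2, y = -14
step 2: x = 1, y = -21
step 3: x = -6, y = -28
step 4: x = -2, y = -28
step 5: x = 5, y = -34
step 6: x = 13, y = -37
step 7: x = 6, y = -45
step 8: x = 7, y = -49
step 9: x = 9, y = -58
step 10: x = 2, y = -52
step 11: x = -6, y = -60
step 12: x = -13, y = -62
step 13: x = -9, y = -61
The first disagreement with the record is at step 10, where the value should be x = 2.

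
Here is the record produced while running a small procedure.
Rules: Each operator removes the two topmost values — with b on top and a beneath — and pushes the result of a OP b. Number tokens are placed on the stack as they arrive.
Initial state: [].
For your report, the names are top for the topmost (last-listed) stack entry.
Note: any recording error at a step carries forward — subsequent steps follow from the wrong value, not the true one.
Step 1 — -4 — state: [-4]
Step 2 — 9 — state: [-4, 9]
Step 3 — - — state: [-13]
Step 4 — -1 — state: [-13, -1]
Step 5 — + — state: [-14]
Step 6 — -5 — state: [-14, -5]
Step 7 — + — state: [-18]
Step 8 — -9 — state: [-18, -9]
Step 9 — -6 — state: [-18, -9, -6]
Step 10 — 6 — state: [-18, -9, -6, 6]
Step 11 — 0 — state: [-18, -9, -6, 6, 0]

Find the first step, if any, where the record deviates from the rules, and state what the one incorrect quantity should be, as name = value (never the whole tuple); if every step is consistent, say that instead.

1. push -4: top = -4 (matches)
2. push 9: top = 9 (consistent with the record)
3. -4 - 9 = -13 (same as recorded)
4. push -1: top = -1 (checks out)
5. -13 + -1 = -14 (confirmed correct)
6. push -5: top = -5 (verified)
7. -14 + -5 = -19 (this is not what the record shows)
So the first discrepancy is step 7, where the right value is top = -19.

step 7, top = -19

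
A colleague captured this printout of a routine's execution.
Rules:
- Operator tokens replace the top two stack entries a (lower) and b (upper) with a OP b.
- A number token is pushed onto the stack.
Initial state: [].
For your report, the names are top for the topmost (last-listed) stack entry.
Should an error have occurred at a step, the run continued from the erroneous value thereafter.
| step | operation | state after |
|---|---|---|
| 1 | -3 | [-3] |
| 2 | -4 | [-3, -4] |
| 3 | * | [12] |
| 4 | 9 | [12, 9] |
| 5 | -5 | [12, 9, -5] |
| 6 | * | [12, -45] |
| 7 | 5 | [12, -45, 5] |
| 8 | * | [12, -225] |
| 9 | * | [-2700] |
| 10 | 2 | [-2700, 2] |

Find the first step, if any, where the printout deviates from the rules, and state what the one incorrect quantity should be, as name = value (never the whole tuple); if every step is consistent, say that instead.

1. push -3: top = -3 (agrees with the printout)
2. push -4: top = -4 (matches)
3. -3 * -4 = 12 (no discrepancy)
4. push 9: top = 9 (exactly as logged)
5. push -5: top = -5 (exactly as logged)
6. 9 * -5 = -45 (consistent with the printout)
7. push 5: top = 5 (exactly as logged)
8. -45 * 5 = -225 (matches)
9. 12 * -225 = -2700 (no discrepancy)
10. push 2: top = 2 (no discrepancy)
The whole run recomputes cleanly — no discrepancies.

no error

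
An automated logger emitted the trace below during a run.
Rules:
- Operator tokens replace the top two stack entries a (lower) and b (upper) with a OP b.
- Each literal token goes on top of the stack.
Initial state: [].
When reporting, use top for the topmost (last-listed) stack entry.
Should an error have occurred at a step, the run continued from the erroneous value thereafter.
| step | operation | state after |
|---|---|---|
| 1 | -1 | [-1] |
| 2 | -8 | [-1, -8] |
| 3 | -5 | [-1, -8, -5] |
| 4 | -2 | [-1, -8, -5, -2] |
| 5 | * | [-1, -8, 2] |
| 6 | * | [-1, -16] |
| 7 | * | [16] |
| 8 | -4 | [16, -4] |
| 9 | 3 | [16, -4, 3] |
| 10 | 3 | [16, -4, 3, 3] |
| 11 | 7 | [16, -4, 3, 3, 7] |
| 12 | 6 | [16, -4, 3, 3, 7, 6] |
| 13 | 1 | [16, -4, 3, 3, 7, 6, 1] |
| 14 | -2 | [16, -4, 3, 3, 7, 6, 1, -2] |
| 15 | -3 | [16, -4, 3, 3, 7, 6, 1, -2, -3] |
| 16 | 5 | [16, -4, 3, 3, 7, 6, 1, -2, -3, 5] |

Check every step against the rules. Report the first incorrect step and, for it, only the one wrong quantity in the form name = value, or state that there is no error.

Step 1: push -1: top = -1 — consistent with the trace.
Step 2: push -8: top = -8 — no discrepancy.
Step 3: push -5: top = -5 — verified.
Step 4: push -2: top = -2 — verified.
Step 5: -5 * -2 = 10 — the trace has a different value.
That makes step 5 the first incorrect line — top = 10 is what it should show.

step 5, top = 10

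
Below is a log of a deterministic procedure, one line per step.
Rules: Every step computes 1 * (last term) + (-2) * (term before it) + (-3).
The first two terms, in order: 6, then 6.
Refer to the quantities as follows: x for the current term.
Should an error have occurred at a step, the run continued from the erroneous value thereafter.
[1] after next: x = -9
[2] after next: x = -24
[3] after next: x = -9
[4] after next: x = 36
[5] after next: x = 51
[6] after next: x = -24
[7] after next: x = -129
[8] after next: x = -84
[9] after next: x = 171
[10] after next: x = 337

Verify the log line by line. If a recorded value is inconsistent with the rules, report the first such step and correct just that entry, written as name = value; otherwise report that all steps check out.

step 1: x = 1*(6) + (-2)*(6) + (-3) = -9 -> in agreement
step 2: x = 1*(-9) + (-2)*(6) + (-3) = -24 -> agrees with the log
step 3: x = 1*(-24) + (-2)*(-9) + (-3) = -9 -> consistent with the log
step 4: x = 1*(-9) + (-2)*(-24) + (-3) = 36 -> in agreement
step 5: x = 1*(36) + (-2)*(-9) + (-3) = 51 -> agrees with the log
step 6: x = 1*(51) + (-2)*(36) + (-3) = -24 -> verified
step 7: x = 1*(-24) + (-2)*(51) + (-3) = -129 -> in agreement
step 8: x = 1*(-129) + (-2)*(-24) + (-3) = -84 -> matches
step 9: x = 1*(-84) + (-2)*(-129) + (-3) = 171 -> no discrepancy
step 10: x = 1*(171) + (-2)*(-84) + (-3) = 336 -> the log has a different value
Conclusion: step 10 carries the first error; the entry should be x = 336.

step 10, x = 336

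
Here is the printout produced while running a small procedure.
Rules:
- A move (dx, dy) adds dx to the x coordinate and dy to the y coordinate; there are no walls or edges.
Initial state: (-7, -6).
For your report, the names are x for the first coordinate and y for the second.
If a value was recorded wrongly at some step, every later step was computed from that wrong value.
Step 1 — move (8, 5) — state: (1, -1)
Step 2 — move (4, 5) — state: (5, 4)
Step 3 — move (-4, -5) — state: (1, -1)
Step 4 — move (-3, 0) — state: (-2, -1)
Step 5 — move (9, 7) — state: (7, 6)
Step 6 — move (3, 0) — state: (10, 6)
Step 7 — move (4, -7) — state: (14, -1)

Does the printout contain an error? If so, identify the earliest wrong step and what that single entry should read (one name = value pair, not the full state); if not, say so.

no error

Recomputing the run from the initial state:
step 1: x = 1, y = -1
step 2: x = 5, y = 4
step 3: x = 1, y = -1
step 4: x = -2, y = -1
step 5: x = 7, y = 6
step 6: x = 10, y = 6
step 7: x = 14, y = -1
This matches the printout at every step.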